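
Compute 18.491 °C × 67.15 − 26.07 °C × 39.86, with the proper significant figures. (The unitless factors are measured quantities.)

203 °C

18.491 × 67.15 = 1241.67065 → 1242 °C (4 s.f., last digit at the 10^0 place).
26.07 × 39.86 = 1039.1502 → 1039 °C (4 s.f., last digit at the 10^0 place).
Difference: 202.52045 °C; keep the coarser place, 10^0.
Result: 203 °C.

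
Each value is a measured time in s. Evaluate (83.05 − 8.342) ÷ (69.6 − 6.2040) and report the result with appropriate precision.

1.18

83.05 − 8.342 = 74.708, limited to 2 d.p. → 4 s.f.; 69.6 − 6.2040 = 63.3960, limited to 1 d.p. → 3 s.f.
Carrying full precision, 74.708 ÷ 63.3960 = 1.1784339706…; keep min(4, 3) = 3 s.f.
Rounded to 3 significant figures: 1.18.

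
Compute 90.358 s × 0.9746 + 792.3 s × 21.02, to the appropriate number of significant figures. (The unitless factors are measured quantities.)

1.674 × 10^4 s

90.358 × 0.9746 = 88.0629068 → 88.06 s (4 s.f., last digit at the 10^-2 place).
792.3 × 21.02 = 16654.146 → 1.665 × 10^4 s (4 s.f., last digit at the 10^1 place).
Sum: 16742.2089068 s; keep the coarser place, 10^1.
Result: 1.674 × 10^4 s.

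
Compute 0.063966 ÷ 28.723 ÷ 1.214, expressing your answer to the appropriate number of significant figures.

0.063966 ÷ 28.723 ÷ 1.214 = 0.00183442816091…
Multiplication/division keeps the fewest significant figures: 0.063966 → 5 s.f., 28.723 → 5 s.f., 1.214 → 4 s.f.; limit is 4.
Rounded to 4 significant figures: 0.001834.

0.001834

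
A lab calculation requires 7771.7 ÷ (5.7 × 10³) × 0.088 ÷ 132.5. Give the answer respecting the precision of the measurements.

7771.7 ÷ (5.7 × 10³) × 0.088 ÷ 132.5 = 0.000905540681893…
Multiplication/division keeps the fewest significant figures: 7771.7 → 5 s.f., 5.7 × 10³ → 2 s.f., 0.088 → 2 s.f., 132.5 → 4 s.f.; limit is 2.
Rounded to 2 significant figures: 9.1 × 10⁻⁴.

9.1 × 10⁻⁴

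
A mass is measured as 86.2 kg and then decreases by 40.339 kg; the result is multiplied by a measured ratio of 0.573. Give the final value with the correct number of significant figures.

86.2 kg − 40.339 kg = 45.861 kg; the difference is limited to 1 decimal place (3 s.f.).
Carrying full precision, 45.861 × 0.573 = 26.278353 kg; 0.573 has 3 s.f., so the result keeps min(3, 3) = 3 s.f.
Rounded to 3 significant figures: 26.3 kg.

26.3 kg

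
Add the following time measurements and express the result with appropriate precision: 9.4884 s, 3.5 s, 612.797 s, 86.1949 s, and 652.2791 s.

1364.3 s

9.4884 s + 3.5 s + 612.797 s + 86.1949 s + 652.2791 s = 1364.2594 s.
Addition/subtraction keeps the fewest decimal places: 9.4884 → 4 decimal places, 3.5 → 1 decimal place, 612.797 → 3 decimal places, 86.1949 → 4 decimal places, 652.2791 → 4 decimal places; limit is 1.
Rounded to 1 decimal place: 1364.3 s.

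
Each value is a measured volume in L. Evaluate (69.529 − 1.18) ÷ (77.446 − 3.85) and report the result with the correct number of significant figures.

0.9287

69.529 − 1.18 = 68.349, limited to 2 d.p. → 4 s.f.; 77.446 − 3.85 = 73.596, limited to 2 d.p. → 4 s.f.
Carrying full precision, 68.349 ÷ 73.596 = 0.928705364422…; keep min(4, 4) = 4 s.f.
Rounded to 4 significant figures: 0.9287.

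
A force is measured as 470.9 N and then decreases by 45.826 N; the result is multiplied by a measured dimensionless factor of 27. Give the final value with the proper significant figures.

1.1 × 10^4 N

470.9 N − 45.826 N = 425.074 N; the difference is limited to 1 decimal place (4 s.f.).
Carrying full precision, 425.074 × 27 = 11476.998 N; 27 has 2 s.f., so the result keeps min(4, 2) = 2 s.f.
Rounded to 2 significant figures: 1.1 × 10^4 N.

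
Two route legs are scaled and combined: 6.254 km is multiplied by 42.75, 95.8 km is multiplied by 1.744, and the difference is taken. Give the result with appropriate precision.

1.00 × 10^2 km

6.254 × 42.75 = 267.3585 → 267.4 km (4 s.f., last digit at the 10^-1 place).
95.8 × 1.744 = 167.0752 → 167 km (3 s.f., last digit at the 10^0 place).
Difference: 100.2833 km; keep the coarser place, 10^0.
Result: 1.00 × 10^2 km.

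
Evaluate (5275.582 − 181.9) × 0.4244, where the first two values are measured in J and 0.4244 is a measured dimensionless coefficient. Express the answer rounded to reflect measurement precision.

5275.582 J − 181.9 J = 5093.682 J; the difference is limited to 1 decimal place (5 s.f.).
Carrying full precision, 5093.682 × 0.4244 = 2161.7586408 J; 0.4244 has 4 s.f., so the result keeps min(5, 4) = 4 s.f.
Rounded to 4 significant figures: 2162 J.

2162 J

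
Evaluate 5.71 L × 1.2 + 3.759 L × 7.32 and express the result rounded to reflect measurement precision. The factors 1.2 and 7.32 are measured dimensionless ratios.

5.71 × 1.2 = 6.852 → 6.9 L (2 s.f., last digit at the 10^-1 place).
3.759 × 7.32 = 27.51588 → 27.5 L (3 s.f., last digit at the 10^-1 place).
Sum: 34.36788 L; keep the coarser place, 10^-1.
Result: 34.4 L.

34.4 L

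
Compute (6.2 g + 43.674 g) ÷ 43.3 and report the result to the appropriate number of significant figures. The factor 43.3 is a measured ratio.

6.2 g + 43.674 g = 49.874 g; the sum is limited to 1 decimal place (3 s.f.).
Carrying full precision, 49.874 ÷ 43.3 = 1.15182448037… g; 43.3 has 3 s.f., so the result keeps min(3, 3) = 3 s.f.
Rounded to 3 significant figures: 1.15 g.

1.15 g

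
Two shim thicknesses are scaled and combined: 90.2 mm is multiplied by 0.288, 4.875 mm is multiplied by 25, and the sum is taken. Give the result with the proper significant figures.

1.5 × 10^2 mm

90.2 × 0.288 = 25.9776 → 26.0 mm (3 s.f., last digit at the 10^-1 place).
4.875 × 25 = 121.875 → 1.2 × 10^2 mm (2 s.f., last digit at the 10^1 place).
Sum: 147.8526 mm; keep the coarser place, 10^1.
Result: 1.5 × 10^2 mm.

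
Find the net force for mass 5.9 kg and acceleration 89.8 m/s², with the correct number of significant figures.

net force = 5.9 kg × 89.8 m/s² = 529.82 N.
5.9 has 2 significant figures; 89.8 has 3.
Division/multiplication keeps the fewest: 2 significant figures.
Rounded: 5.3 × 10^2 N.

5.3 × 10^2 N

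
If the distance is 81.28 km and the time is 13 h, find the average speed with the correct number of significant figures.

average speed = 81.28 km ÷ 13 h = 6.25230769231… km/h.
81.28 has 4 significant figures; 13 has 2.
Division/multiplication keeps the fewest: 2 significant figures.
Rounded: 6.3 km/h.

6.3 km/h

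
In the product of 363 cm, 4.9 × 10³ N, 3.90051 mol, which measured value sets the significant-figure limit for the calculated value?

4.9 × 10³ N

363 cm → 3 s.f.; 4.9 × 10³ N → 2 s.f.; 3.90051 mol → 6 s.f.
The fewest is 2 significant figures, from 4.9 × 10³ N.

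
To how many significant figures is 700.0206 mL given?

7

700.0206: zeros between nonzero digits are significant.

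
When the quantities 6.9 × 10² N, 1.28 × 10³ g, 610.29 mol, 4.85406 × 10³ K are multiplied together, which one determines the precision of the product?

6.9 × 10² N

6.9 × 10² N → 2 s.f.; 1.28 × 10³ g → 3 s.f.; 610.29 mol → 5 s.f.; 4.85406 × 10³ K → 6 s.f.
The fewest is 2 significant figures, from 6.9 × 10² N.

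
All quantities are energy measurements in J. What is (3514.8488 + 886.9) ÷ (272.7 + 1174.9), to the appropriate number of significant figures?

3514.8488 + 886.9 = 4401.7488, limited to 1 d.p. → 5 s.f.; 272.7 + 1174.9 = 1447.6, limited to 1 d.p. → 5 s.f.
Carrying full precision, 4401.7488 ÷ 1447.6 = 3.04072174634…; keep min(5, 5) = 5 s.f.
Rounded to 5 significant figures: 3.0407.

3.0407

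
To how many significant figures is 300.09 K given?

300.09: zeros between nonzero digits are significant.

5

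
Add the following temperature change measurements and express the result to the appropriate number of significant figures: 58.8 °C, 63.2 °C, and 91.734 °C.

213.7 °C

58.8 °C + 63.2 °C + 91.734 °C = 213.734 °C.
Addition/subtraction keeps the fewest decimal places: 58.8 → 1 decimal place, 63.2 → 1 decimal place, 91.734 → 3 decimal places; limit is 1.
Rounded to 1 decimal place: 213.7 °C.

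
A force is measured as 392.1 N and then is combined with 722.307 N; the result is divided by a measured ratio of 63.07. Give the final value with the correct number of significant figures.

392.1 N + 722.307 N = 1114.407 N; the sum is limited to 1 decimal place (5 s.f.).
Carrying full precision, 1114.407 ÷ 63.07 = 17.6693673696… N; 63.07 has 4 s.f., so the result keeps min(5, 4) = 4 s.f.
Rounded to 4 significant figures: 17.67 N.

17.67 N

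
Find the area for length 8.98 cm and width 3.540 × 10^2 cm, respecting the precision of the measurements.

3.18 × 10^3 cm²

area = 8.98 cm × 3.540 × 10^2 cm = 3178.92 cm².
8.98 has 3 significant figures; 3.540 × 10^2 has 4.
Division/multiplication keeps the fewest: 3 significant figures.
Rounded: 3.18 × 10^3 cm².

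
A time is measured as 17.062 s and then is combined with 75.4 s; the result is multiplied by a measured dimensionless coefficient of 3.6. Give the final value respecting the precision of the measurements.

17.062 s + 75.4 s = 92.462 s; the sum is limited to 1 decimal place (3 s.f.).
Carrying full precision, 92.462 × 3.6 = 332.8632 s; 3.6 has 2 s.f., so the result keeps min(3, 2) = 2 s.f.
Rounded to 2 significant figures: 3.3 × 10^2 s.

3.3 × 10^2 s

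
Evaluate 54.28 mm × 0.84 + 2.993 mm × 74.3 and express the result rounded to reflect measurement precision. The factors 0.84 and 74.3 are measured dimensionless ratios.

54.28 × 0.84 = 45.5952 → 46 mm (2 s.f., last digit at the 10^0 place).
2.993 × 74.3 = 222.3799 → 222 mm (3 s.f., last digit at the 10^0 place).
Sum: 267.9751 mm; keep the coarser place, 10^0.
Result: 268 mm.

268 mm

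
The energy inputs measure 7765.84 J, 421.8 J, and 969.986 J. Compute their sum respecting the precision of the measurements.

7765.84 J + 421.8 J + 969.986 J = 9157.626 J.
Addition/subtraction keeps the fewest decimal places: 7765.84 → 2 decimal places, 421.8 → 1 decimal place, 969.986 → 3 decimal places; limit is 1.
Rounded to 1 decimal place: 9157.6 J.

9157.6 J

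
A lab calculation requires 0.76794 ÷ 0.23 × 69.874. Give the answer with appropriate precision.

2.3 × 10²

0.76794 ÷ 0.23 × 69.874 = 233.300172
Multiplication/division keeps the fewest significant figures: 0.76794 → 5 s.f., 0.23 → 2 s.f., 69.874 → 5 s.f.; limit is 2.
Rounded to 2 significant figures: 2.3 × 10².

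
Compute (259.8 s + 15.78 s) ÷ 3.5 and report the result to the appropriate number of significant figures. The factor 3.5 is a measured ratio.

259.8 s + 15.78 s = 275.58 s; the sum is limited to 1 decimal place (4 s.f.).
Carrying full precision, 275.58 ÷ 3.5 = 78.7371428571… s; 3.5 has 2 s.f., so the result keeps min(4, 2) = 2 s.f.
Rounded to 2 significant figures: 79 s.

79 s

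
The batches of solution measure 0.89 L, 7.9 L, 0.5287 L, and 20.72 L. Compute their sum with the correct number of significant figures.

30.0 L

0.89 L + 7.9 L + 0.5287 L + 20.72 L = 30.0387 L.
Addition/subtraction keeps the fewest decimal places: 0.89 → 2 decimal places, 7.9 → 1 decimal place, 0.5287 → 4 decimal places, 20.72 → 2 decimal places; limit is 1.
Rounded to 1 decimal place: 30.0 L.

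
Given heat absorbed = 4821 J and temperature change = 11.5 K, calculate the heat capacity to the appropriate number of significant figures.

419 J/K

heat capacity = 4821 J ÷ 11.5 K = 419.217391304… J/K.
4821 has 4 significant figures; 11.5 has 3.
Division/multiplication keeps the fewest: 3 significant figures.
Rounded: 419 J/K.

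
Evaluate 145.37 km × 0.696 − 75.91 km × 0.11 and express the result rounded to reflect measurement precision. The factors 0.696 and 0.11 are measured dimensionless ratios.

93 km

145.37 × 0.696 = 101.17752 → 101 km (3 s.f., last digit at the 10^0 place).
75.91 × 0.11 = 8.3501 → 8.4 km (2 s.f., last digit at the 10^-1 place).
Difference: 92.82742 km; keep the coarser place, 10^0.
Result: 93 km.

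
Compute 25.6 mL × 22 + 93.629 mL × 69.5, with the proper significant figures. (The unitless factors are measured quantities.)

25.6 × 22 = 563.2 → 5.6 × 10² mL (2 s.f., last digit at the 10^1 place).
93.629 × 69.5 = 6507.2155 → 6.51 × 10³ mL (3 s.f., last digit at the 10^1 place).
Sum: 7070.4155 mL; keep the coarser place, 10^1.
Result: 7.07 × 10³ mL.

7.07 × 10³ mL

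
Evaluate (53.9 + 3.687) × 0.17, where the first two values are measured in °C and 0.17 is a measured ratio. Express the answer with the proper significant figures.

9.8 °C

53.9 °C + 3.687 °C = 57.587 °C; the sum is limited to 1 decimal place (3 s.f.).
Carrying full precision, 57.587 × 0.17 = 9.78979 °C; 0.17 has 2 s.f., so the result keeps min(3, 2) = 2 s.f.
Rounded to 2 significant figures: 9.8 °C.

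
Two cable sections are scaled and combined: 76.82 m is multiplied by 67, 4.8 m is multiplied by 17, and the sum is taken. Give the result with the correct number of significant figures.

76.82 × 67 = 5146.94 → 5.1 × 10³ m (2 s.f., last digit at the 10^2 place).
4.8 × 17 = 81.6 → 82 m (2 s.f., last digit at the 10^0 place).
Sum: 5228.54 m; keep the coarser place, 10^2.
Result: 5.2 × 10³ m.

5.2 × 10³ m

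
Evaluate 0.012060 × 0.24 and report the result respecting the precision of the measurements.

0.0029

0.012060 × 0.24 = 0.0028944
Multiplication/division keeps the fewest significant figures: 0.012060 → 5 s.f., 0.24 → 2 s.f.; limit is 2.
Rounded to 2 significant figures: 0.0029.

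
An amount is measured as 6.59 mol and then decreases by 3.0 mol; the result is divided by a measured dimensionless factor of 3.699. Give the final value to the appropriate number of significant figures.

0.97 mol

6.59 mol − 3.0 mol = 3.59 mol; the difference is limited to 1 decimal place (2 s.f.).
Carrying full precision, 3.59 ÷ 3.699 = 0.970532576372… mol; 3.699 has 4 s.f., so the result keeps min(2, 4) = 2 s.f.
Rounded to 2 significant figures: 0.97 mol.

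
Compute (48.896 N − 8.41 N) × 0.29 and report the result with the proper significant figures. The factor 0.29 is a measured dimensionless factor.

12 N

48.896 N − 8.41 N = 40.486 N; the difference is limited to 2 decimal places (4 s.f.).
Carrying full precision, 40.486 × 0.29 = 11.74094 N; 0.29 has 2 s.f., so the result keeps min(4, 2) = 2 s.f.
Rounded to 2 significant figures: 12 N.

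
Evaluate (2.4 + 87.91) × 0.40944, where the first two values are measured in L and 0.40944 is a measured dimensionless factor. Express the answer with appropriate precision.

2.4 L + 87.91 L = 90.31 L; the sum is limited to 1 decimal place (3 s.f.).
Carrying full precision, 90.31 × 0.40944 = 36.9765264 L; 0.40944 has 5 s.f., so the result keeps min(3, 5) = 3 s.f.
Rounded to 3 significant figures: 37.0 L.

37.0 L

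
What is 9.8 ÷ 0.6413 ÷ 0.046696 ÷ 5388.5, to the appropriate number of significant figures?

0.061

9.8 ÷ 0.6413 ÷ 0.046696 ÷ 5388.5 = 0.0607319559395…
Multiplication/division keeps the fewest significant figures: 9.8 → 2 s.f., 0.6413 → 4 s.f., 0.046696 → 5 s.f., 5388.5 → 5 s.f.; limit is 2.
Rounded to 2 significant figures: 0.061.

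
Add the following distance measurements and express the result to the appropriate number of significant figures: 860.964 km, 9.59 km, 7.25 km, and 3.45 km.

860.964 km + 9.59 km + 7.25 km + 3.45 km = 881.254 km.
Addition/subtraction keeps the fewest decimal places: 860.964 → 3 decimal places, 9.59 → 2 decimal places, 7.25 → 2 decimal places, 3.45 → 2 decimal places; limit is 2.
Rounded to 2 decimal places: 881.25 km.

881.25 km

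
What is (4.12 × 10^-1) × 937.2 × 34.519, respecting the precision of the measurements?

1.33 × 10^4

(4.12 × 10^-1) × 937.2 × 34.519 = 13328.6972016
Multiplication/division keeps the fewest significant figures: 4.12 × 10^-1 → 3 s.f., 937.2 → 4 s.f., 34.519 → 5 s.f.; limit is 3.
Rounded to 3 significant figures: 1.33 × 10^4.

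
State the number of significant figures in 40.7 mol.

3

40.7: zeros between nonzero digits are significant.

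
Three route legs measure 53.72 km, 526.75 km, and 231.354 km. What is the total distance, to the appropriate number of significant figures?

811.82 km

53.72 km + 526.75 km + 231.354 km = 811.824 km.
Addition/subtraction keeps the fewest decimal places: 53.72 → 2 decimal places, 526.75 → 2 decimal places, 231.354 → 3 decimal places; limit is 2.
Rounded to 2 decimal places: 811.82 km.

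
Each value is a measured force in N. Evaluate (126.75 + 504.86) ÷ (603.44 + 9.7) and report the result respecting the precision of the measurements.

126.75 + 504.86 = 631.61, limited to 2 d.p. → 5 s.f.; 603.44 + 9.7 = 613.14, limited to 1 d.p. → 4 s.f.
Carrying full precision, 631.61 ÷ 613.14 = 1.03012362593…; keep min(5, 4) = 4 s.f.
Rounded to 4 significant figures: 1.030.

1.030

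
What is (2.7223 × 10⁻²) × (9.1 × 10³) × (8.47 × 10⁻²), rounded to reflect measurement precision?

(2.7223 × 10⁻²) × (9.1 × 10³) × (8.47 × 10⁻²) = 20.98267171
Multiplication/division keeps the fewest significant figures: 2.7223 × 10⁻² → 5 s.f., 9.1 × 10³ → 2 s.f., 8.47 × 10⁻² → 3 s.f.; limit is 2.
Rounded to 2 significant figures: 21.

21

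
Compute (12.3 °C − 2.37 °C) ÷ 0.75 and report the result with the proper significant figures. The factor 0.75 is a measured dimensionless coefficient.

13 °C

12.3 °C − 2.37 °C = 9.93 °C; the difference is limited to 1 decimal place (2 s.f.).
Carrying full precision, 9.93 ÷ 0.75 = 13.24 °C; 0.75 has 2 s.f., so the result keeps min(2, 2) = 2 s.f.
Rounded to 2 significant figures: 13 °C.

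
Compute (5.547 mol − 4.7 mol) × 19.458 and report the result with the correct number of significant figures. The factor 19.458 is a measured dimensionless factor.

2 × 10¹ mol

5.547 mol − 4.7 mol = 0.847 mol; the difference is limited to 1 decimal place (1 s.f.).
Carrying full precision, 0.847 × 19.458 = 16.480926 mol; 19.458 has 5 s.f., so the result keeps min(1, 5) = 1 s.f.
Rounded to 1 significant figure: 2 × 10¹ mol.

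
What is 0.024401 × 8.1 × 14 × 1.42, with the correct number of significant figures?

0.024401 × 8.1 × 14 × 1.42 = 3.929244228
Multiplication/division keeps the fewest significant figures: 0.024401 → 5 s.f., 8.1 → 2 s.f., 14 → 2 s.f., 1.42 → 3 s.f.; limit is 2.
Rounded to 2 significant figures: 3.9.

3.9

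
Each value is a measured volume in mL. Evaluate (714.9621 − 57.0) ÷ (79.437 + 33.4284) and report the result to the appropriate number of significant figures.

714.9621 − 57.0 = 657.9621, limited to 1 d.p. → 4 s.f.; 79.437 + 33.4284 = 112.8654, limited to 3 d.p. → 6 s.f.
Carrying full precision, 657.9621 ÷ 112.8654 = 5.82961740268…; keep min(4, 6) = 4 s.f.
Rounded to 4 significant figures: 5.830.

5.830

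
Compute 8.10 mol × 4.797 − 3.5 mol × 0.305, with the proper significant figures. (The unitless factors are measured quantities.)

37.8 mol

8.10 × 4.797 = 38.8557 → 38.9 mol (3 s.f., last digit at the 10^-1 place).
3.5 × 0.305 = 1.0675 → 1.1 mol (2 s.f., last digit at the 10^-1 place).
Difference: 37.7882 mol; keep the coarser place, 10^-1.
Result: 37.8 mol.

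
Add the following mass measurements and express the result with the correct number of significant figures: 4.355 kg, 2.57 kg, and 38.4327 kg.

4.355 kg + 2.57 kg + 38.4327 kg = 45.3577 kg.
Addition/subtraction keeps the fewest decimal places: 4.355 → 3 decimal places, 2.57 → 2 decimal places, 38.4327 → 4 decimal places; limit is 2.
Rounded to 2 decimal places: 45.36 kg.

45.36 kg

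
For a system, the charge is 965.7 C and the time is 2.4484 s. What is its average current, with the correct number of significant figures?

394.4 A

average current = 965.7 C ÷ 2.4484 s = 394.420846267… A.
965.7 has 4 significant figures; 2.4484 has 5.
Division/multiplication keeps the fewest: 4 significant figures.
Rounded: 394.4 A.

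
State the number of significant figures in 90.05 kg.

90.05: zeros between nonzero digits are significant.

4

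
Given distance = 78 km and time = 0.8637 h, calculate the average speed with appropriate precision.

average speed = 78 km ÷ 0.8637 h = 90.3091351164… km/h.
78 has 2 significant figures; 0.8637 has 4.
Division/multiplication keeps the fewest: 2 significant figures.
Rounded: 90. km/h.

90. km/h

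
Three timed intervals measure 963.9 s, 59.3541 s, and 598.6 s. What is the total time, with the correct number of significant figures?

1621.9 s

963.9 s + 59.3541 s + 598.6 s = 1621.8541 s.
Addition/subtraction keeps the fewest decimal places: 963.9 → 1 decimal place, 59.3541 → 4 decimal places, 598.6 → 1 decimal place; limit is 1.
Rounded to 1 decimal place: 1621.9 s.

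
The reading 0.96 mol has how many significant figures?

2

0.96: leading zeros are not significant.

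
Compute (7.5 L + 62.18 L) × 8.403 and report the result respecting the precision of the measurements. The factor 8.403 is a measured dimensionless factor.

7.5 L + 62.18 L = 69.68 L; the sum is limited to 1 decimal place (3 s.f.).
Carrying full precision, 69.68 × 8.403 = 585.52104 L; 8.403 has 4 s.f., so the result keeps min(3, 4) = 3 s.f.
Rounded to 3 significant figures: 586 L.

586 L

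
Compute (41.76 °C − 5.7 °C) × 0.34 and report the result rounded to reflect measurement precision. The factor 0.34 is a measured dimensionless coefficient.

12 °C

41.76 °C − 5.7 °C = 36.06 °C; the difference is limited to 1 decimal place (3 s.f.).
Carrying full precision, 36.06 × 0.34 = 12.2604 °C; 0.34 has 2 s.f., so the result keeps min(3, 2) = 2 s.f.
Rounded to 2 significant figures: 12 °C.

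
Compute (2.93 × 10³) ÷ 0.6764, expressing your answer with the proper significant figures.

4.33 × 10³

(2.93 × 10³) ÷ 0.6764 = 4331.75635719…
Multiplication/division keeps the fewest significant figures: 2.93 × 10³ → 3 s.f., 0.6764 → 4 s.f.; limit is 3.
Rounded to 3 significant figures: 4.33 × 10³.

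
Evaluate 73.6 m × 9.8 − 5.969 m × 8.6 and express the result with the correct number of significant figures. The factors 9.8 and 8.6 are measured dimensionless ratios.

6.7 × 10² m

73.6 × 9.8 = 721.28 → 7.2 × 10² m (2 s.f., last digit at the 10^1 place).
5.969 × 8.6 = 51.3334 → 51 m (2 s.f., last digit at the 10^0 place).
Difference: 669.9466 m; keep the coarser place, 10^1.
Result: 6.7 × 10² m.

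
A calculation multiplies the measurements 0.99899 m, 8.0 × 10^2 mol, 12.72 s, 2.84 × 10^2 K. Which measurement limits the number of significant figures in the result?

8.0 × 10^2 mol

0.99899 m → 5 s.f.; 8.0 × 10^2 mol → 2 s.f.; 12.72 s → 4 s.f.; 2.84 × 10^2 K → 3 s.f.
The fewest is 2 significant figures, from 8.0 × 10^2 mol.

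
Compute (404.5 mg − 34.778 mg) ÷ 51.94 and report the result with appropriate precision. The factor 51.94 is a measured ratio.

404.5 mg − 34.778 mg = 369.722 mg; the difference is limited to 1 decimal place (4 s.f.).
Carrying full precision, 369.722 ÷ 51.94 = 7.11825182903… mg; 51.94 has 4 s.f., so the result keeps min(4, 4) = 4 s.f.
Rounded to 4 significant figures: 7.118 mg.

7.118 mg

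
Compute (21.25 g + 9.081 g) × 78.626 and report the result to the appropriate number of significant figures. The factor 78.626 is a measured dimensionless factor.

2385 g

21.25 g + 9.081 g = 30.331 g; the sum is limited to 2 decimal places (4 s.f.).
Carrying full precision, 30.331 × 78.626 = 2384.805206 g; 78.626 has 5 s.f., so the result keeps min(4, 5) = 4 s.f.
Rounded to 4 significant figures: 2385 g.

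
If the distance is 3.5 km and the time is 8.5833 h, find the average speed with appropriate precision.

average speed = 3.5 km ÷ 8.5833 h = 0.407768573859… km/h.
3.5 has 2 significant figures; 8.5833 has 5.
Division/multiplication keeps the fewest: 2 significant figures.
Rounded: 0.41 km/h.

0.41 km/h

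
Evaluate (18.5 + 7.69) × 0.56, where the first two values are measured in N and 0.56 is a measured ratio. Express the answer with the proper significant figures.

18.5 N + 7.69 N = 26.19 N; the sum is limited to 1 decimal place (3 s.f.).
Carrying full precision, 26.19 × 0.56 = 14.6664 N; 0.56 has 2 s.f., so the result keeps min(3, 2) = 2 s.f.
Rounded to 2 significant figures: 15 N.

15 N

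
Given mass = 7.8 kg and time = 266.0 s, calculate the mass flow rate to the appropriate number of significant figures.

mass flow rate = 7.8 kg ÷ 266.0 s = 0.0293233082707… kg/s.
7.8 has 2 significant figures; 266.0 has 4.
Division/multiplication keeps the fewest: 2 significant figures.
Rounded: 0.029 kg/s.

0.029 kg/s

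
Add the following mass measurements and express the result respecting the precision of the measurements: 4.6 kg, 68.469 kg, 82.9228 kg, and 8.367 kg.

1.644 × 10^2 kg

4.6 kg + 68.469 kg + 82.9228 kg + 8.367 kg = 164.3588 kg.
Addition/subtraction keeps the fewest decimal places: 4.6 → 1 decimal place, 68.469 → 3 decimal places, 82.9228 → 4 decimal places, 8.367 → 3 decimal places; limit is 1.
Rounded to 1 decimal place: 1.644 × 10^2 kg.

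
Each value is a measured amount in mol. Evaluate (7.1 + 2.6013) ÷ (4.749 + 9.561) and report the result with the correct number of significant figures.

7.1 + 2.6013 = 9.7013, limited to 1 d.p. → 2 s.f.; 4.749 + 9.561 = 14.310, limited to 3 d.p. → 5 s.f.
Carrying full precision, 9.7013 ÷ 14.310 = 0.677938504542…; keep min(2, 5) = 2 s.f.
Rounded to 2 significant figures: 6.8 × 10⁻¹.

6.8 × 10⁻¹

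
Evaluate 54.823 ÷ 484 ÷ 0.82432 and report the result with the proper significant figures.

54.823 ÷ 484 ÷ 0.82432 = 0.137411031101…
Multiplication/division keeps the fewest significant figures: 54.823 → 5 s.f., 484 → 3 s.f., 0.82432 → 5 s.f.; limit is 3.
Rounded to 3 significant figures: 1.37 × 10^-1.

1.37 × 10^-1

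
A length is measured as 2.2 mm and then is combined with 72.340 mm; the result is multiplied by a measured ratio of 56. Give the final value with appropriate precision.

4.2 × 10³ mm

2.2 mm + 72.340 mm = 74.540 mm; the sum is limited to 1 decimal place (3 s.f.).
Carrying full precision, 74.540 × 56 = 4174.24 mm; 56 has 2 s.f., so the result keeps min(3, 2) = 2 s.f.
Rounded to 2 significant figures: 4.2 × 10³ mm.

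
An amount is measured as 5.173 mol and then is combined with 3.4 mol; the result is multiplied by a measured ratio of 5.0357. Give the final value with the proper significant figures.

5.173 mol + 3.4 mol = 8.573 mol; the sum is limited to 1 decimal place (2 s.f.).
Carrying full precision, 8.573 × 5.0357 = 43.1710561 mol; 5.0357 has 5 s.f., so the result keeps min(2, 5) = 2 s.f.
Rounded to 2 significant figures: 43 mol.

43 mol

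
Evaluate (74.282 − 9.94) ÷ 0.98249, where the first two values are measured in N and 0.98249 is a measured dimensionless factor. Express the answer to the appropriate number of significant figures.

65.49 N

74.282 N − 9.94 N = 64.342 N; the difference is limited to 2 decimal places (4 s.f.).
Carrying full precision, 64.342 ÷ 0.98249 = 65.4887072642… N; 0.98249 has 5 s.f., so the result keeps min(4, 5) = 4 s.f.
Rounded to 4 significant figures: 65.49 N.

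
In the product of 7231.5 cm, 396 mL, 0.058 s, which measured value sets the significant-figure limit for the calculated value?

0.058 s

7231.5 cm → 5 s.f.; 396 mL → 3 s.f.; 0.058 s → 2 s.f.
The fewest is 2 significant figures, from 0.058 s.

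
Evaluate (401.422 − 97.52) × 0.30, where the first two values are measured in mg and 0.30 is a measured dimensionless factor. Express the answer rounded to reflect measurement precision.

401.422 mg − 97.52 mg = 303.902 mg; the difference is limited to 2 decimal places (5 s.f.).
Carrying full precision, 303.902 × 0.30 = 91.1706 mg; 0.30 has 2 s.f., so the result keeps min(5, 2) = 2 s.f.
Rounded to 2 significant figures: 91 mg.

91 mg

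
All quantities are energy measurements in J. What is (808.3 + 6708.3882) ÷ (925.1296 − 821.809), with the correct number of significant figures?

72.751

808.3 + 6708.3882 = 7516.6882, limited to 1 d.p. → 5 s.f.; 925.1296 − 821.809 = 103.3206, limited to 3 d.p. → 6 s.f.
Carrying full precision, 7516.6882 ÷ 103.3206 = 72.751108685…; keep min(5, 6) = 5 s.f.
Rounded to 5 significant figures: 72.751.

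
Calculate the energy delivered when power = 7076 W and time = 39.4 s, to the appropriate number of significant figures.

energy delivered = 7076 W × 39.4 s = 278794.4 J.
7076 has 4 significant figures; 39.4 has 3.
Division/multiplication keeps the fewest: 3 significant figures.
Rounded: 2.79 × 10^5 J.

2.79 × 10^5 J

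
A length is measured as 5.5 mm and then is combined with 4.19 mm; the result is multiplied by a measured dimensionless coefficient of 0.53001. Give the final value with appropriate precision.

5.1 mm

5.5 mm + 4.19 mm = 9.69 mm; the sum is limited to 1 decimal place (2 s.f.).
Carrying full precision, 9.69 × 0.53001 = 5.1357969 mm; 0.53001 has 5 s.f., so the result keeps min(2, 5) = 2 s.f.
Rounded to 2 significant figures: 5.1 mm.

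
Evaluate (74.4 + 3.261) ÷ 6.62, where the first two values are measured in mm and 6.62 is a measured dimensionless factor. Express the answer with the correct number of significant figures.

11.7 mm

74.4 mm + 3.261 mm = 77.661 mm; the sum is limited to 1 decimal place (3 s.f.).
Carrying full precision, 77.661 ÷ 6.62 = 11.7312688822… mm; 6.62 has 3 s.f., so the result keeps min(3, 3) = 3 s.f.
Rounded to 3 significant figures: 11.7 mm.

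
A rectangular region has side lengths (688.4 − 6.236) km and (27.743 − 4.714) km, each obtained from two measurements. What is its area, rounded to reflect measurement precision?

688.4 − 6.236 = 682.164, limited to 1 d.p. → 4 s.f.; 27.743 − 4.714 = 23.029, limited to 3 d.p. → 5 s.f.
Carrying full precision, 682.164 × 23.029 = 15709.554756; keep min(4, 5) = 4 s.f.
Rounded to 4 significant figures: 1.571 × 10⁴ km².

1.571 × 10⁴ km²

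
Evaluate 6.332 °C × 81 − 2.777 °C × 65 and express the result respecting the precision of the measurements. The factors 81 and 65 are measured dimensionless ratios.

3.3 × 10² °C

6.332 × 81 = 512.892 → 5.1 × 10² °C (2 s.f., last digit at the 10^1 place).
2.777 × 65 = 180.505 → 1.8 × 10² °C (2 s.f., last digit at the 10^1 place).
Difference: 332.387 °C; keep the coarser place, 10^1.
Result: 3.3 × 10² °C.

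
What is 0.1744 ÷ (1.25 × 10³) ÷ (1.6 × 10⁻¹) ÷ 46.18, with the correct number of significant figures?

0.1744 ÷ (1.25 × 10³) ÷ (1.6 × 10⁻¹) ÷ 46.18 = 0.0000188826331745…
Multiplication/division keeps the fewest significant figures: 0.1744 → 4 s.f., 1.25 × 10³ → 3 s.f., 1.6 × 10⁻¹ → 2 s.f., 46.18 → 4 s.f.; limit is 2.
Rounded to 2 significant figures: 1.9 × 10⁻⁵.

1.9 × 10⁻⁵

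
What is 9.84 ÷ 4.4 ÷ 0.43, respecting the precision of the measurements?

5.2

9.84 ÷ 4.4 ÷ 0.43 = 5.20084566596…
Multiplication/division keeps the fewest significant figures: 9.84 → 3 s.f., 4.4 → 2 s.f., 0.43 → 2 s.f.; limit is 2.
Rounded to 2 significant figures: 5.2.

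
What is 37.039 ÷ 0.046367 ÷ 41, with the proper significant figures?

19

37.039 ÷ 0.046367 ÷ 41 = 19.4834741066…
Multiplication/division keeps the fewest significant figures: 37.039 → 5 s.f., 0.046367 → 5 s.f., 41 → 2 s.f.; limit is 2.
Rounded to 2 significant figures: 19.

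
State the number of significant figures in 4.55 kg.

3

4.55: every digit is nonzero and significant.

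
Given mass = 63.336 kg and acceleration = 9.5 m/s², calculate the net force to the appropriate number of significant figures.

6.0 × 10^2 N

net force = 63.336 kg × 9.5 m/s² = 601.692 N.
63.336 has 5 significant figures; 9.5 has 2.
Division/multiplication keeps the fewest: 2 significant figures.
Rounded: 6.0 × 10^2 N.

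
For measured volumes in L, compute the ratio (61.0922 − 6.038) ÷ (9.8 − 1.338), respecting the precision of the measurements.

6.5

61.0922 − 6.038 = 55.0542, limited to 3 d.p. → 5 s.f.; 9.8 − 1.338 = 8.462, limited to 1 d.p. → 2 s.f.
Carrying full precision, 55.0542 ÷ 8.462 = 6.50605057906…; keep min(5, 2) = 2 s.f.
Rounded to 2 significant figures: 6.5.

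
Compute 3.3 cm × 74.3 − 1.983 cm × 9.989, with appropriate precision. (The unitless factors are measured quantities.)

3.3 × 74.3 = 245.19 → 2.5 × 10² cm (2 s.f., last digit at the 10^1 place).
1.983 × 9.989 = 19.808187 → 19.81 cm (4 s.f., last digit at the 10^-2 place).
Difference: 225.381813 cm; keep the coarser place, 10^1.
Result: 2.3 × 10² cm.

2.3 × 10² cm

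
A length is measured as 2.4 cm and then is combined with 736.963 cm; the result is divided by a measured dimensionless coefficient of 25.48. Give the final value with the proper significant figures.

29.02 cm

2.4 cm + 736.963 cm = 739.363 cm; the sum is limited to 1 decimal place (4 s.f.).
Carrying full precision, 739.363 ÷ 25.48 = 29.0173861852… cm; 25.48 has 4 s.f., so the result keeps min(4, 4) = 4 s.f.
Rounded to 4 significant figures: 29.02 cm.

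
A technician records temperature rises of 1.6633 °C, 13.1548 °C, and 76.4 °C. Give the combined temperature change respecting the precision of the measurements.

1.6633 °C + 13.1548 °C + 76.4 °C = 91.2181 °C.
Addition/subtraction keeps the fewest decimal places: 1.6633 → 4 decimal places, 13.1548 → 4 decimal places, 76.4 → 1 decimal place; limit is 1.
Rounded to 1 decimal place: 91.2 °C.

91.2 °C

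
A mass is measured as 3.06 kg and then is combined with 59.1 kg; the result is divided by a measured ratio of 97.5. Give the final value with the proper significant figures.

3.06 kg + 59.1 kg = 62.16 kg; the sum is limited to 1 decimal place (3 s.f.).
Carrying full precision, 62.16 ÷ 97.5 = 0.637538461538… kg; 97.5 has 3 s.f., so the result keeps min(3, 3) = 3 s.f.
Rounded to 3 significant figures: 0.638 kg.

0.638 kg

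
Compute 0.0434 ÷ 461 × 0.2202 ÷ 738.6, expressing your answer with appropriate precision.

2.81 × 10^-8

0.0434 ÷ 461 × 0.2202 ÷ 738.6 = 2.80670530458 × 10^-8…
Multiplication/division keeps the fewest significant figures: 0.0434 → 3 s.f., 461 → 3 s.f., 0.2202 → 4 s.f., 738.6 → 4 s.f.; limit is 3.
Rounded to 3 significant figures: 2.81 × 10^-8.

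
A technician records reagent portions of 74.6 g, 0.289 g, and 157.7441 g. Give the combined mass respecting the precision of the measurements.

232.6 g

74.6 g + 0.289 g + 157.7441 g = 232.6331 g.
Addition/subtraction keeps the fewest decimal places: 74.6 → 1 decimal place, 0.289 → 3 decimal places, 157.7441 → 4 decimal places; limit is 1.
Rounded to 1 decimal place: 232.6 g.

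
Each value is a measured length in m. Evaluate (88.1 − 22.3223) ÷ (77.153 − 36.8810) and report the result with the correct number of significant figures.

1.63

88.1 − 22.3223 = 65.7777, limited to 1 d.p. → 3 s.f.; 77.153 − 36.8810 = 40.2720, limited to 3 d.p. → 5 s.f.
Carrying full precision, 65.7777 ÷ 40.2720 = 1.63333581645…; keep min(3, 5) = 3 s.f.
Rounded to 3 significant figures: 1.63.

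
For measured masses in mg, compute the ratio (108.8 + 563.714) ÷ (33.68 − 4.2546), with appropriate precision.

108.8 + 563.714 = 672.514, limited to 1 d.p. → 4 s.f.; 33.68 − 4.2546 = 29.4254, limited to 2 d.p. → 4 s.f.
Carrying full precision, 672.514 ÷ 29.4254 = 22.8548804774…; keep min(4, 4) = 4 s.f.
Rounded to 4 significant figures: 22.85.

22.85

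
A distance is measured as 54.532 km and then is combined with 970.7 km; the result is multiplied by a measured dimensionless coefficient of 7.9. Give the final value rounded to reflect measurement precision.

54.532 km + 970.7 km = 1025.232 km; the sum is limited to 1 decimal place (5 s.f.).
Carrying full precision, 1025.232 × 7.9 = 8099.3328 km; 7.9 has 2 s.f., so the result keeps min(5, 2) = 2 s.f.
Rounded to 2 significant figures: 8.1 × 10³ km.

8.1 × 10³ km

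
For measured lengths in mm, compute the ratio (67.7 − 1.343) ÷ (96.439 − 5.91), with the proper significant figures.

67.7 − 1.343 = 66.357, limited to 1 d.p. → 3 s.f.; 96.439 − 5.91 = 90.529, limited to 2 d.p. → 4 s.f.
Carrying full precision, 66.357 ÷ 90.529 = 0.732991638039…; keep min(3, 4) = 3 s.f.
Rounded to 3 significant figures: 0.733.

0.733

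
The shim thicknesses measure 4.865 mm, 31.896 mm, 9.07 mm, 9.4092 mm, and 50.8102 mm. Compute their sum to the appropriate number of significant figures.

106.05 mm

4.865 mm + 31.896 mm + 9.07 mm + 9.4092 mm + 50.8102 mm = 106.0504 mm.
Addition/subtraction keeps the fewest decimal places: 4.865 → 3 decimal places, 31.896 → 3 decimal places, 9.07 → 2 decimal places, 9.4092 → 4 decimal places, 50.8102 → 4 decimal places; limit is 2.
Rounded to 2 decimal places: 106.05 mm.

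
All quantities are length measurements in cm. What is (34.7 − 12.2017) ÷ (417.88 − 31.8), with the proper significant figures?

0.0583

34.7 − 12.2017 = 22.4983, limited to 1 d.p. → 3 s.f.; 417.88 − 31.8 = 386.08, limited to 1 d.p. → 4 s.f.
Carrying full precision, 22.4983 ÷ 386.08 = 0.05827367385…; keep min(3, 4) = 3 s.f.
Rounded to 3 significant figures: 0.0583.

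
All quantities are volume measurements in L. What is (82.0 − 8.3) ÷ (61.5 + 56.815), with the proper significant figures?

0.623

82.0 − 8.3 = 73.7, limited to 1 d.p. → 3 s.f.; 61.5 + 56.815 = 118.315, limited to 1 d.p. → 4 s.f.
Carrying full precision, 73.7 ÷ 118.315 = 0.62291340912…; keep min(3, 4) = 3 s.f.
Rounded to 3 significant figures: 0.623.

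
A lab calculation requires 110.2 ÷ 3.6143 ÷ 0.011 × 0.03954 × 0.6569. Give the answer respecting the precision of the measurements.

72

110.2 ÷ 3.6143 ÷ 0.011 × 0.03954 × 0.6569 = 71.994718585…
Multiplication/division keeps the fewest significant figures: 110.2 → 4 s.f., 3.6143 → 5 s.f., 0.011 → 2 s.f., 0.03954 → 4 s.f., 0.6569 → 4 s.f.; limit is 2.
Rounded to 2 significant figures: 72.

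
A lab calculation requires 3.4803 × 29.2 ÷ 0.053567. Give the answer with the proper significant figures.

3.4803 × 29.2 ÷ 0.053567 = 1897.15235126…
Multiplication/division keeps the fewest significant figures: 3.4803 → 5 s.f., 29.2 → 3 s.f., 0.053567 → 5 s.f.; limit is 3.
Rounded to 3 significant figures: 1.90 × 10^3.

1.90 × 10^3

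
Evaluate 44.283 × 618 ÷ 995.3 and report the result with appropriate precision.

44.283 × 618 ÷ 995.3 = 27.4961257912…
Multiplication/division keeps the fewest significant figures: 44.283 → 5 s.f., 618 → 3 s.f., 995.3 → 4 s.f.; limit is 3.
Rounded to 3 significant figures: 27.5.

27.5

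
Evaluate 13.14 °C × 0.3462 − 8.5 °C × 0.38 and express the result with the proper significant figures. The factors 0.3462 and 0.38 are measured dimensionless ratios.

1.3 °C

13.14 × 0.3462 = 4.549068 → 4.549 °C (4 s.f., last digit at the 10^-3 place).
8.5 × 0.38 = 3.23 → 3.2 °C (2 s.f., last digit at the 10^-1 place).
Difference: 1.319068 °C; keep the coarser place, 10^-1.
Result: 1.3 °C.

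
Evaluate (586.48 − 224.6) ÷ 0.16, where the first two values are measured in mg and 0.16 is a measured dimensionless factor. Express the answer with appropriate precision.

586.48 mg − 224.6 mg = 361.88 mg; the difference is limited to 1 decimal place (4 s.f.).
Carrying full precision, 361.88 ÷ 0.16 = 2261.75 mg; 0.16 has 2 s.f., so the result keeps min(4, 2) = 2 s.f.
Rounded to 2 significant figures: 2.3 × 10^3 mg.

2.3 × 10^3 mg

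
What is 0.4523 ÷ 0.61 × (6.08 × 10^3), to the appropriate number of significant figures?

0.4523 ÷ 0.61 × (6.08 × 10^3) = 4508.1704918…
Multiplication/division keeps the fewest significant figures: 0.4523 → 4 s.f., 0.61 → 2 s.f., 6.08 × 10^3 → 3 s.f.; limit is 2.
Rounded to 2 significant figures: 4.5 × 10^3.

4.5 × 10^3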